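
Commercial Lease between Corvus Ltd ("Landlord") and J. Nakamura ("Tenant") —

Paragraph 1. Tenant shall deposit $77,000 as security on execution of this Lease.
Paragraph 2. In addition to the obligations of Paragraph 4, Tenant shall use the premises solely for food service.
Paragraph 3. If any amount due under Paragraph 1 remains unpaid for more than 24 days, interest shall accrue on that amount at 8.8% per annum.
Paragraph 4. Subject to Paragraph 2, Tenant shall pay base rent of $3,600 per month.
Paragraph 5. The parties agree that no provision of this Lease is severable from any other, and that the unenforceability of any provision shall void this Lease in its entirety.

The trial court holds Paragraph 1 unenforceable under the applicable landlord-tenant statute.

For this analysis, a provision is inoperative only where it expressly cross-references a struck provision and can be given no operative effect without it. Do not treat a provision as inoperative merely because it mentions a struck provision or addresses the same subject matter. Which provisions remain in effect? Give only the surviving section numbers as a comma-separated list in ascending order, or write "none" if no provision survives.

none

Paragraph 1 is struck. Paragraph 3 operates only by reference to Paragraph 1, so it falls with Paragraph 1. Paragraph 5 provides that the Lease is not severable, so the invalidity of any one provision voids the entire Lease. No provision of the Lease survives.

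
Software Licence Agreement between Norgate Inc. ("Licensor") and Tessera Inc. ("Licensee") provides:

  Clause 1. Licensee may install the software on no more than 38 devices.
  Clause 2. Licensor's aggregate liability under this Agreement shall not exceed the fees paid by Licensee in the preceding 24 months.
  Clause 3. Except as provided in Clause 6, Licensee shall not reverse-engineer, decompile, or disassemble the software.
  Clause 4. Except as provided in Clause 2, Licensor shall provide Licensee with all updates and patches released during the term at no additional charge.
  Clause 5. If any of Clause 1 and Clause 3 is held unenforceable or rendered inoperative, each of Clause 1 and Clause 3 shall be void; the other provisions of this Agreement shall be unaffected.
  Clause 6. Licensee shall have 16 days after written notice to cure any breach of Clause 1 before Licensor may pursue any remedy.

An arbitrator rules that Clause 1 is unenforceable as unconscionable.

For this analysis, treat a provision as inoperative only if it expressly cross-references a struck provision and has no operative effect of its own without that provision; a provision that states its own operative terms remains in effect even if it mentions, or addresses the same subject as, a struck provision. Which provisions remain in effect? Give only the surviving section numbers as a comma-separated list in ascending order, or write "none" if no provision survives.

2, 4, 5

Clause 1 is struck. Clause 6 merely fixes the cure period for breach of Clause 1; with Clause 1 gone it has nothing to operate on and falls away. Clause 5 declares Clause 1 and Clause 3 mutually dependent; since one of them has fallen, all of them are of no effect. That brings down Clause 3 as well. The remainder continues in force under Clause 5. Clause 2, Clause 4, and Clause 5 remain in effect.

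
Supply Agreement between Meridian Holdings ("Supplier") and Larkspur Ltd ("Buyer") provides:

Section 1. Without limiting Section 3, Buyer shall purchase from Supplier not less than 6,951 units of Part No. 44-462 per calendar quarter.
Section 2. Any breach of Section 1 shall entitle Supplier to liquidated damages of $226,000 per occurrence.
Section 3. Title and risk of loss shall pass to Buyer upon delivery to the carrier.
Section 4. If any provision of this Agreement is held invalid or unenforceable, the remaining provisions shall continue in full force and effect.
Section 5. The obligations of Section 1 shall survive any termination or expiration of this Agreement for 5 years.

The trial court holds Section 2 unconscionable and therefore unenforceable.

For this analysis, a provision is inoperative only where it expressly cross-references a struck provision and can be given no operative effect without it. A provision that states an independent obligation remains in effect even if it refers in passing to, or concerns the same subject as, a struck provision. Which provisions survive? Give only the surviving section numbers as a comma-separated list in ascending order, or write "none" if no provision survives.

1, 3, 4, 5

Section 2 is struck. No other provision's operative terms depend on Section 2. Under the severability clause in Section 4, the remaining provisions continue in force. That leaves Section 1, Section 3, Section 4, and Section 5 in effect.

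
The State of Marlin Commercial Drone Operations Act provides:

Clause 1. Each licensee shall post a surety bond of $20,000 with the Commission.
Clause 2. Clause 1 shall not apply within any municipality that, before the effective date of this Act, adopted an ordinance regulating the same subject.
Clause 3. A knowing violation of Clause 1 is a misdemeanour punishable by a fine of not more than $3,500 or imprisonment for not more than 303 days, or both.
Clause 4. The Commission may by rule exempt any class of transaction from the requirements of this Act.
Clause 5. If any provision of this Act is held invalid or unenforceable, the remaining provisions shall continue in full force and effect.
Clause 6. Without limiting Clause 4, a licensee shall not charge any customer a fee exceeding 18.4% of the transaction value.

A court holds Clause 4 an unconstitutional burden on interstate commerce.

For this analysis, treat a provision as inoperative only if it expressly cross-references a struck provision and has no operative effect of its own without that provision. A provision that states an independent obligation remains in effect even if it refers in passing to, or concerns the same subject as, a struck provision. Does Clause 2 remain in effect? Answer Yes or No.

Yes

Clause 4 is struck. Although Clause 6 refers to Clause 4, its operative terms do not depend on Clause 4, so it remains in effect. Nothing else in the Act is defined by reference to Clause 4. Under the severability clause in Clause 5, the remaining provisions continue in force. The provisions still in force are Clause 1, Clause 2, Clause 3, Clause 5, and Clause 6. Clause 2 is among the surviving provisions, so the answer is yes.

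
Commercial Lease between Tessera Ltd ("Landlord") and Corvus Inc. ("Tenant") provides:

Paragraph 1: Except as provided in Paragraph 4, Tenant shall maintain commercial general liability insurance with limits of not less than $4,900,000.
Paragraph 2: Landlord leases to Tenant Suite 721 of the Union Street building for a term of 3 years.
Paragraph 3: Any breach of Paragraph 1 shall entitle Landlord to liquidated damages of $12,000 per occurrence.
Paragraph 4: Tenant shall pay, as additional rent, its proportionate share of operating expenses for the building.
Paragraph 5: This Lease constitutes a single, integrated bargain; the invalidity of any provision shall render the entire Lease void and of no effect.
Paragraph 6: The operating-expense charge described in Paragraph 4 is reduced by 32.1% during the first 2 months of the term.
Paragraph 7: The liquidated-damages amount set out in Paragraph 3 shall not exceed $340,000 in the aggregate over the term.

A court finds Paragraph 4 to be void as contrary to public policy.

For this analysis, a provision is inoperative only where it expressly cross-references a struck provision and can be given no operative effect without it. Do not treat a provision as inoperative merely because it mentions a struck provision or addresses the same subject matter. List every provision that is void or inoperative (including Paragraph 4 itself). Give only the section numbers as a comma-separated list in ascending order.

1, 2, 3, 4, 5, 6, 7

Paragraph 4 is struck. Paragraph 6 does nothing except set the introductory reduction to the operating-expense charge by reference to Paragraph 4; with Paragraph 4 gone it has no independent effect and is inoperative. Paragraph 5 provides that the Lease is not severable, so the invalidity of any one provision voids the entire Lease. No provision of the Lease survives.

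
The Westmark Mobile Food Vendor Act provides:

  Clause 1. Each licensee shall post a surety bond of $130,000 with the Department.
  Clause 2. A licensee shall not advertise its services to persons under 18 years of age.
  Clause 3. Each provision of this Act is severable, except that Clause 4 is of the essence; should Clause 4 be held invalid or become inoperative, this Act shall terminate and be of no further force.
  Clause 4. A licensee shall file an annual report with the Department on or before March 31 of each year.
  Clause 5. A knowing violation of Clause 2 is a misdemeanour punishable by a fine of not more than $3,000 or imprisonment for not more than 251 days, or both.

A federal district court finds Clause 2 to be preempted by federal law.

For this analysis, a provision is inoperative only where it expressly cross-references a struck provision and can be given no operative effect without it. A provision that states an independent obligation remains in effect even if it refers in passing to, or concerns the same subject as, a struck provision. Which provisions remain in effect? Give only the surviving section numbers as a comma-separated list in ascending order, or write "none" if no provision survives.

1, 3, 4

Clause 2 is struck. Clause 5 merely fixes the criminal penalty for violating Clause 2; with Clause 2 gone it has nothing to operate on and falls away. Clause 3 makes Clause 4 an essential term, but Clause 4 is unaffected, so the severability proviso in Clause 3 preserves the remaining provisions. Clause 1, Clause 3, and Clause 4 remain in effect.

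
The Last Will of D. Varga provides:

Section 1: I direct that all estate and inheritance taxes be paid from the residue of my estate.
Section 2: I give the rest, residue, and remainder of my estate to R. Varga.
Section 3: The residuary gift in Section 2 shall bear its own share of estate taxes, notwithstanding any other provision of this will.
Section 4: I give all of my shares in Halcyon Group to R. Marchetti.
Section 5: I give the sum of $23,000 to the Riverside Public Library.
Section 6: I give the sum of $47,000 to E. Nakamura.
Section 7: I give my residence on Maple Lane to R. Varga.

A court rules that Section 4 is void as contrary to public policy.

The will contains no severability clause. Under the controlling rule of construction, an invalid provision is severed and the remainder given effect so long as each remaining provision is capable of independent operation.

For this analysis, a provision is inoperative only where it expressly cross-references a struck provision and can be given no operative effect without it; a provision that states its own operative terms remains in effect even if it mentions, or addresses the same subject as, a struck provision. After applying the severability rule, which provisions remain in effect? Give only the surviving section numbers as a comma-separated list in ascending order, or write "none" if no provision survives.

1, 2, 3, 5, 6, 7

Section 4 is struck. No other provision's operative terms depend on Section 4. Under the stated default rule, only provisions that cannot operate independently fall away; the rest are enforced. That leaves Section 1, Section 2, Section 3, Section 5, Section 6, and Section 7 in effect.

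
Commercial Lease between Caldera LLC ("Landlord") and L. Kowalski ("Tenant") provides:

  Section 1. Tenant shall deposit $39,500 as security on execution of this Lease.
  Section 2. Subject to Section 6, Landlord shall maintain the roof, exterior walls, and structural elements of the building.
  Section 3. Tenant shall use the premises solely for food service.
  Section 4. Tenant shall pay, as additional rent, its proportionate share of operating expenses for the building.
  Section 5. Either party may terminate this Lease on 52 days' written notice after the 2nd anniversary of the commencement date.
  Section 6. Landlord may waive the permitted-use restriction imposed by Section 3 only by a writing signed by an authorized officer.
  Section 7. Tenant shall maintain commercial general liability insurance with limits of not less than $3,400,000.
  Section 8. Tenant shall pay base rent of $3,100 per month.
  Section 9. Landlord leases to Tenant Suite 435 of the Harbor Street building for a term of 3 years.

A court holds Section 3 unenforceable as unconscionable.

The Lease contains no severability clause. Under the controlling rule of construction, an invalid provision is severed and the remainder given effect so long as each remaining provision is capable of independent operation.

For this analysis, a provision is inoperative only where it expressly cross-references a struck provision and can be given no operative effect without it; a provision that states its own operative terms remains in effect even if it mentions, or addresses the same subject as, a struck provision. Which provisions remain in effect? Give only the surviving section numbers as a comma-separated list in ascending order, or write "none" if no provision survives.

Section 3 is struck. Section 6 has no operative effect of its own apart from Section 3 and is therefore inoperative. Although Section 2 refers to Section 6, its operative terms do not depend on Section 6, so it remains in effect. Under the stated default rule, only provisions that cannot operate independently fall away; the rest are enforced. That leaves Section 1, Section 2, Section 4, Section 5, Section 7, Section 8, and Section 9 in effect.

1, 2, 4, 5, 7, 8, 9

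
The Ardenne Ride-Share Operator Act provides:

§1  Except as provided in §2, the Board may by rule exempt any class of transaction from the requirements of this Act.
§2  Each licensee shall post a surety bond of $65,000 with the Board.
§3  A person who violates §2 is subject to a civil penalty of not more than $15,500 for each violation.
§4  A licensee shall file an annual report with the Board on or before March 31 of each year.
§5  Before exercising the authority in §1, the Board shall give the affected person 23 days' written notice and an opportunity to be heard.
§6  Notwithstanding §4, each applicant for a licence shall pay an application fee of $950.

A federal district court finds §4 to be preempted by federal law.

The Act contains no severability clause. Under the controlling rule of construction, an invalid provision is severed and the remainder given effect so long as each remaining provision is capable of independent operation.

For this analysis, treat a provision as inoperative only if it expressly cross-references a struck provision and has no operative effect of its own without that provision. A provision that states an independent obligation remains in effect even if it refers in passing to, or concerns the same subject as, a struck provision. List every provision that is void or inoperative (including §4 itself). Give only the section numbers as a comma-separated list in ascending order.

§4 is struck. §6 mentions §4 but its own obligation stands independently of §4, so §6 is not affected. Nothing else in the Act is defined by reference to §4. Under the stated default rule, only provisions that cannot operate independently fall away; the rest are enforced. That leaves §1, §2, §3, §5, and §6 in effect.

4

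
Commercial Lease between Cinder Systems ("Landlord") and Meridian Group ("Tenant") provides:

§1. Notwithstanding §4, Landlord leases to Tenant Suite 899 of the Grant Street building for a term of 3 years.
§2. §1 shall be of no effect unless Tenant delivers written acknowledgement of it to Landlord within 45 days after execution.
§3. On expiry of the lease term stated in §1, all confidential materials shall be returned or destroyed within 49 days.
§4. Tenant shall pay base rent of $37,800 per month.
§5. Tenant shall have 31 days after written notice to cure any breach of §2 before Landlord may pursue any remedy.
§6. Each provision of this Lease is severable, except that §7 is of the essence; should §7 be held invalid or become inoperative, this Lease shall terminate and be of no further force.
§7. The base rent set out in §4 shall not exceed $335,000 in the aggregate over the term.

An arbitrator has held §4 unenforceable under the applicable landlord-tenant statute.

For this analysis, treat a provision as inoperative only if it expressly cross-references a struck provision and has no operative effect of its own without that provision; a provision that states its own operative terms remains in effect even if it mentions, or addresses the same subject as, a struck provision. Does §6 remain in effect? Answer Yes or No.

No

§4 is struck. §7 does nothing except set the aggregate cap on the base rent by reference to §4; with §4 gone it has no independent effect and is inoperative. §6 makes §7 an essential term, and §7 has been rendered inoperative by the cascade; under §6, the entire Lease is therefore void. No provision of the Lease survives. §6 is among the inoperative provisions, so the answer is no.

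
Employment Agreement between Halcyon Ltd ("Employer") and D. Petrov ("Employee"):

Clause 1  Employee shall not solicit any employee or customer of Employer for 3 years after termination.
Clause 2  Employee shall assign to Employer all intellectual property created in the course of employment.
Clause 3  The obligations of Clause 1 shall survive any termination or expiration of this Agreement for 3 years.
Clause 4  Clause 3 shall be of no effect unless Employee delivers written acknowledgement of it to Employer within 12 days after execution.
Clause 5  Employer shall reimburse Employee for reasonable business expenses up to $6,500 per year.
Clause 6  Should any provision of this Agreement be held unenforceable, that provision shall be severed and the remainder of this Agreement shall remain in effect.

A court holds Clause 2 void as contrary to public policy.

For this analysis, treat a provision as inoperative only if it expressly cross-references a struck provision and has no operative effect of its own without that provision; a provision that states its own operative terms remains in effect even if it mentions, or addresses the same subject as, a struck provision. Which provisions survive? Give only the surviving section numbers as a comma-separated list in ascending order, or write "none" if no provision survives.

1, 3, 4, 5, 6

Clause 2 is struck. No other provision's operative terms depend on Clause 2. Under the severability clause in Clause 6, the remaining provisions continue in force. Clause 1, Clause 3, Clause 4, Clause 5, and Clause 6 remain in effect.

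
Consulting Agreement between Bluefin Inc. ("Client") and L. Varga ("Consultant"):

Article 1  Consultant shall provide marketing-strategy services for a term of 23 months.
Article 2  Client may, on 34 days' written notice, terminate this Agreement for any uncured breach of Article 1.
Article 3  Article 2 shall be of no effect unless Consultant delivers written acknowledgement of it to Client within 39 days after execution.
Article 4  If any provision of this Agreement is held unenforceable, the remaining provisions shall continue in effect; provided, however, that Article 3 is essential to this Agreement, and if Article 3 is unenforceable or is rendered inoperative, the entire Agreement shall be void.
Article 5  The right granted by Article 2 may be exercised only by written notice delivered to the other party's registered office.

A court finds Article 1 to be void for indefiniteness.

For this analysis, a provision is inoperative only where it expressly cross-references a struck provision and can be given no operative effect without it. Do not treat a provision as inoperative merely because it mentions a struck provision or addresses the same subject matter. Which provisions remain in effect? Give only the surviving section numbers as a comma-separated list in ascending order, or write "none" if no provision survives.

Article 1 is struck. Article 2 merely fixes the termination right for breach of Article 1; with Article 1 gone it has nothing to operate on and falls away. Article 3 has no operative effect of its own apart from Article 2 and is therefore inoperative. The only function of Article 5 is the notice requirement for Article 2, so it cannot stand once Article 2 is removed. Article 4 makes Article 3 an essential term, and Article 3 has been rendered inoperative by the cascade; under Article 4, the entire Agreement is therefore void. No provision of the Agreement survives.

none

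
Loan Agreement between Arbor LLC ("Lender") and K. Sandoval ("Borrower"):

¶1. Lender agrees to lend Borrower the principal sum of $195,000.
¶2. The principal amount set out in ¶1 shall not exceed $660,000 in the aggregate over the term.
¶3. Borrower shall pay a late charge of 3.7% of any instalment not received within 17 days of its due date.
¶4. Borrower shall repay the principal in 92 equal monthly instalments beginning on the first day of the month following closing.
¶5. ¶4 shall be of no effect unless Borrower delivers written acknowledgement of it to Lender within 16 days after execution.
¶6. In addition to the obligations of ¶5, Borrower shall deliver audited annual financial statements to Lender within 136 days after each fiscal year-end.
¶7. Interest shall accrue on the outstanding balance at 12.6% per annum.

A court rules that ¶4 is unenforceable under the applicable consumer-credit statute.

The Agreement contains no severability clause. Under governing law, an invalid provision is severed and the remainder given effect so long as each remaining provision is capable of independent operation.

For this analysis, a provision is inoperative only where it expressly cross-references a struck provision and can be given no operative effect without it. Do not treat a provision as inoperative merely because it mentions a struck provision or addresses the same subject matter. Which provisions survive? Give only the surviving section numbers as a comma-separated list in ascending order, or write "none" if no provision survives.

¶4 is struck. The only function of ¶5 is the acknowledgement condition for ¶4, so it cannot stand once ¶4 is removed. ¶6 mentions ¶5 but its own obligation stands independently of ¶5, so ¶6 is not affected. With no severability clause, the stated default rule severs what cannot stand and enforces each remaining provision that can operate on its own. The provisions still in force are ¶1, ¶2, ¶3, ¶6, and ¶7.

1, 2, 3, 6, 7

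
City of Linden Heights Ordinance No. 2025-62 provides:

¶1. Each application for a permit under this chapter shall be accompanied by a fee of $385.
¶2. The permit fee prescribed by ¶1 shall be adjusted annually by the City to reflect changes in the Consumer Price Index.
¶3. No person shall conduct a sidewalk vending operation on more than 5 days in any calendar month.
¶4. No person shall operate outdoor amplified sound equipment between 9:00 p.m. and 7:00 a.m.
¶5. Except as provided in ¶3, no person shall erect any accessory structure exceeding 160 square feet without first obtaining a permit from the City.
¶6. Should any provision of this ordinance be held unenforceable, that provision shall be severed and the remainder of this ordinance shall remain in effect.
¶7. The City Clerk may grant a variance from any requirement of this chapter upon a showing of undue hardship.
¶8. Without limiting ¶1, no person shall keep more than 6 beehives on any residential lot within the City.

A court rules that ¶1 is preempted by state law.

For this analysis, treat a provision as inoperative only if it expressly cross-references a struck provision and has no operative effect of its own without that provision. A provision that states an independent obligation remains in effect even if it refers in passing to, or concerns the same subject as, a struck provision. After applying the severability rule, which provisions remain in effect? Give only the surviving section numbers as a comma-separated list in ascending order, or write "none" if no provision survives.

¶1 is struck. ¶2 operates only by reference to ¶1, so it falls with ¶1. ¶8 mentions ¶1 but its own obligation stands independently of ¶1, so ¶8 is not affected. ¶6 is a severability clause and preserves every provision that can still be given independent effect. ¶3, ¶4, ¶5, ¶6, ¶7, and ¶8 remain in effect.

3, 4, 5, 6, 7, 8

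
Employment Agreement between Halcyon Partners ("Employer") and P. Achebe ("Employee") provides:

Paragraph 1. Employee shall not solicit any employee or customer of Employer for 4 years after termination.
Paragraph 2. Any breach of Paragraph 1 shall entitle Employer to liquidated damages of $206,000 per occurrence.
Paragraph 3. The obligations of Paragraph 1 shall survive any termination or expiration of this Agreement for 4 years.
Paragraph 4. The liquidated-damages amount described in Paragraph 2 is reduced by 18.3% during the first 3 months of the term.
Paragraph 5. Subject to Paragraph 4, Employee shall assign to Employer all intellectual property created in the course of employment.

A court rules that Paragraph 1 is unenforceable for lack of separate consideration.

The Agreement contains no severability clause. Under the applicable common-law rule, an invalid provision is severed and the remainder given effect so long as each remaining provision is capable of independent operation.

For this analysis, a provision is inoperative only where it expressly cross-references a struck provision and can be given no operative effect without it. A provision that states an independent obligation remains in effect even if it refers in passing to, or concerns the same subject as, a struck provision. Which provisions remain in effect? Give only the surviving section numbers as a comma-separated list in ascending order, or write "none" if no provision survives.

5

Paragraph 1 is struck. The whole of Paragraph 2 is the liquidated-damages amount, defined by reference to Paragraph 1, so Paragraph 2 cannot stand once Paragraph 1 is removed. Paragraph 3 merely fixes the survival period for Paragraph 1; with Paragraph 1 gone it has nothing to operate on and falls away. Paragraph 4 operates only by reference to Paragraph 2, so it falls with Paragraph 2. Although Paragraph 5 refers to Paragraph 4, its operative terms do not depend on Paragraph 4, so it remains in effect. With no severability clause, the stated default rule severs what cannot stand and enforces each remaining provision that can operate on its own. Only Paragraph 5 remains in effect.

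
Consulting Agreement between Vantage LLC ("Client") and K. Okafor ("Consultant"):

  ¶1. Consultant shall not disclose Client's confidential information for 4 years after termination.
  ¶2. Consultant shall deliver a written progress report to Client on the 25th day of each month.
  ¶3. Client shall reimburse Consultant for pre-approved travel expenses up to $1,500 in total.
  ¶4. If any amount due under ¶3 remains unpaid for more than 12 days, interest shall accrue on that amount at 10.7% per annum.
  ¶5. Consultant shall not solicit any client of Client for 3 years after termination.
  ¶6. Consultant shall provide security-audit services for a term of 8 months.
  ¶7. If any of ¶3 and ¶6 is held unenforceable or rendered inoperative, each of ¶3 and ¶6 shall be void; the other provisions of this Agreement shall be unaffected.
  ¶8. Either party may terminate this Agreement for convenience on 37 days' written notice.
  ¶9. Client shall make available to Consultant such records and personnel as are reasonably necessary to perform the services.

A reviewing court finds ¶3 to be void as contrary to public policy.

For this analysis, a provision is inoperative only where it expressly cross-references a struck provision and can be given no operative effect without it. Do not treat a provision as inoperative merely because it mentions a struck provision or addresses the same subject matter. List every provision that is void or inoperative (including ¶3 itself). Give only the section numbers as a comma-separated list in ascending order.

3, 4, 6

¶3 is struck. ¶4 does nothing except set the default interest on the expense reimbursement by reference to ¶3; with ¶3 gone it has no independent effect and is inoperative. ¶7 declares ¶3 and ¶6 mutually dependent; since one of them has fallen, all of them are of no effect. That brings down ¶6 as well. The remainder continues in force under ¶7. That leaves ¶1, ¶2, ¶5, ¶7, ¶8, and ¶9 in effect.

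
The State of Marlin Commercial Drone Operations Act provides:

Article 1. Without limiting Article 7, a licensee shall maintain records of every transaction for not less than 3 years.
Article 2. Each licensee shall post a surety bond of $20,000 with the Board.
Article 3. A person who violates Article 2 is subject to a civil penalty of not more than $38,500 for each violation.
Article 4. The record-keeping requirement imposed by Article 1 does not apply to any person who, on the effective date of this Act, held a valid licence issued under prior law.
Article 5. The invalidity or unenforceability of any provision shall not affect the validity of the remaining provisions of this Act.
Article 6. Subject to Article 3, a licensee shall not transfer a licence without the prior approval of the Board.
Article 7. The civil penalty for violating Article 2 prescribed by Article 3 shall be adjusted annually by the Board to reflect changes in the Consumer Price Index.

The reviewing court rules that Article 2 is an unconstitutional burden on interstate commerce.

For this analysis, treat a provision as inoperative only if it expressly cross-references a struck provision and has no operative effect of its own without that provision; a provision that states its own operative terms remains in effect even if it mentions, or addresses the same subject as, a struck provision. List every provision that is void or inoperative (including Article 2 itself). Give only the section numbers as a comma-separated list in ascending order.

2, 3, 7

Article 2 is struck. Article 3 has no operative effect of its own apart from Article 2 and is therefore inoperative. Article 7 operates only by reference to Article 3, so it falls with Article 3. Although Article 6 refers to Article 3, its operative terms do not depend on Article 3, so it remains in effect. Although Article 1 refers to Article 7, its operative terms do not depend on Article 7, so it remains in effect. Under the severability clause in Article 5, the remaining provisions continue in force. Article 1, Article 4, Article 5, and Article 6 remain in effect.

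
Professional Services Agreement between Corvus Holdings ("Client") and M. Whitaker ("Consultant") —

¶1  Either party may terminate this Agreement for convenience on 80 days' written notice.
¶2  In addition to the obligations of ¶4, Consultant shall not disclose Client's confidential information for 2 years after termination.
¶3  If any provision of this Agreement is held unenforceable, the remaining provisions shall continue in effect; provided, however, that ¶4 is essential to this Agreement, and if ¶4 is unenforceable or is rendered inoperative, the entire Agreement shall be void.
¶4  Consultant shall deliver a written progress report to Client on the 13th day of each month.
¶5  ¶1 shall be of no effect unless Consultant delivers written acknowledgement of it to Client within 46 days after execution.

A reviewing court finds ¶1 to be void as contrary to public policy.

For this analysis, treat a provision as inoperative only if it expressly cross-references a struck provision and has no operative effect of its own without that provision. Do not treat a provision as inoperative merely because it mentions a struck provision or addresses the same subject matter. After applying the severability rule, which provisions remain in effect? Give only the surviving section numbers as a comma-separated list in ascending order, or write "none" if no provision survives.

¶1 is struck. ¶5 has no operative effect of its own apart from ¶1 and is therefore inoperative. ¶3 makes ¶4 an essential term, but ¶4 is unaffected, so the severability proviso in ¶3 preserves the remaining provisions. That leaves ¶2, ¶3, and ¶4 in effect.

2, 3, 4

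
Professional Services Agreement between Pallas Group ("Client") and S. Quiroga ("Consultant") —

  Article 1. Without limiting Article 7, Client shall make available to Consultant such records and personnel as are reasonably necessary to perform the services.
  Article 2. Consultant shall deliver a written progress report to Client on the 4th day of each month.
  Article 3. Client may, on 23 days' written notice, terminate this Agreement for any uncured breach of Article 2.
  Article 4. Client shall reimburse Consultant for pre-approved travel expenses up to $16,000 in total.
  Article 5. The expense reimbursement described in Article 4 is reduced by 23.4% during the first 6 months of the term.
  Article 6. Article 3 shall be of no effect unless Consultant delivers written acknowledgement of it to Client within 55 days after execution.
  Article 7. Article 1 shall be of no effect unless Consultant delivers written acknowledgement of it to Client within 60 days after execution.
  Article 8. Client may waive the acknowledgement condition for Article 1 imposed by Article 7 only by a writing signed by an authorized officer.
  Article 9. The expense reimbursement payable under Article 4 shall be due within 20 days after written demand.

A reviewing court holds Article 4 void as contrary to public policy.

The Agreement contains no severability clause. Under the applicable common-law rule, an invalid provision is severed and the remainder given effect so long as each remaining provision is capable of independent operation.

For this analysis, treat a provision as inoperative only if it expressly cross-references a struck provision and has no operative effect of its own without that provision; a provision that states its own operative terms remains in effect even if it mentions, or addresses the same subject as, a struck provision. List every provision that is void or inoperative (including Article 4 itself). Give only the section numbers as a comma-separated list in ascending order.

Article 4 is struck. Article 5 has no operative effect of its own apart from Article 4 and is therefore inoperative. Article 9 does nothing except set the payment deadline for the expense reimbursement by reference to Article 4; with Article 4 gone it has no independent effect and is inoperative. Under the stated default rule, only provisions that cannot operate independently fall away; the rest are enforced. That leaves Article 1, Article 2, Article 3, Article 6, Article 7, and Article 8 in effect.

4, 5, 9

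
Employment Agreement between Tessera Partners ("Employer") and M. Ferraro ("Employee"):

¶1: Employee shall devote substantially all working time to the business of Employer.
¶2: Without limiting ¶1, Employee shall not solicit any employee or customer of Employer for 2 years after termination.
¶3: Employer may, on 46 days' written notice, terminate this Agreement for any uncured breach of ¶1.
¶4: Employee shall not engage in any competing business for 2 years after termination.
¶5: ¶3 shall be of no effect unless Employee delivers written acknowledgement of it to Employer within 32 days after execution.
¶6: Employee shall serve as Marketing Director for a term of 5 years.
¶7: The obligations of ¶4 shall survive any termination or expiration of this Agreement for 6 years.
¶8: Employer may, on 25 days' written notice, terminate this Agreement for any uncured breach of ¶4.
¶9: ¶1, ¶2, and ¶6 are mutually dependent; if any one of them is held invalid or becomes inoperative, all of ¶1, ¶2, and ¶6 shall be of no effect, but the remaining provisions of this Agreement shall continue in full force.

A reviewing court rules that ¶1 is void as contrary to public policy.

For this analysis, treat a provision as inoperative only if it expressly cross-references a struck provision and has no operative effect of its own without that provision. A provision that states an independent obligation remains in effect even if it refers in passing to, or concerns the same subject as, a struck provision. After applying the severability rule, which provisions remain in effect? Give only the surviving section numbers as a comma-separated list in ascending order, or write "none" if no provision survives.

¶1 is struck. ¶3 has no operative effect of its own apart from ¶1 and is therefore inoperative. ¶5 merely fixes the acknowledgement condition for ¶3; with ¶3 gone it has nothing to operate on and falls away. ¶9 declares ¶1, ¶2, and ¶6 mutually dependent; since one of them has fallen, all of them are of no effect. That brings down ¶2 and ¶6 as well. The remainder continues in force under ¶9. ¶4, ¶7, ¶8, and ¶9 remain in effect.

4, 7, 8, 9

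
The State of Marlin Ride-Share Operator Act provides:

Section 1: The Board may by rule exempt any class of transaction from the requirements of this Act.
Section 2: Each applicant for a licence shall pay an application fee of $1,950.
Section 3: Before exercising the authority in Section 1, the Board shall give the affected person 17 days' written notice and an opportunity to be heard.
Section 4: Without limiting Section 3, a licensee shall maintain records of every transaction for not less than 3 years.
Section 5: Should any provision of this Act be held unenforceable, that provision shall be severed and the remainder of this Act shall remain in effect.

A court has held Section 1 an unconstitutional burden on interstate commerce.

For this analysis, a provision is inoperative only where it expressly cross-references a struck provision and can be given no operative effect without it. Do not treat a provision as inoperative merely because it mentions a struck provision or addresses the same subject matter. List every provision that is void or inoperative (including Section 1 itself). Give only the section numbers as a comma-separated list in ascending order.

1, 3

Section 1 is struck. Section 3 operates only by reference to Section 1, so it falls with Section 1. Although Section 4 refers to Section 3, its operative terms do not depend on Section 3, so it remains in effect. Section 5 is a severability clause and preserves every provision that can still be given independent effect. That leaves Section 2, Section 4, and Section 5 in effect.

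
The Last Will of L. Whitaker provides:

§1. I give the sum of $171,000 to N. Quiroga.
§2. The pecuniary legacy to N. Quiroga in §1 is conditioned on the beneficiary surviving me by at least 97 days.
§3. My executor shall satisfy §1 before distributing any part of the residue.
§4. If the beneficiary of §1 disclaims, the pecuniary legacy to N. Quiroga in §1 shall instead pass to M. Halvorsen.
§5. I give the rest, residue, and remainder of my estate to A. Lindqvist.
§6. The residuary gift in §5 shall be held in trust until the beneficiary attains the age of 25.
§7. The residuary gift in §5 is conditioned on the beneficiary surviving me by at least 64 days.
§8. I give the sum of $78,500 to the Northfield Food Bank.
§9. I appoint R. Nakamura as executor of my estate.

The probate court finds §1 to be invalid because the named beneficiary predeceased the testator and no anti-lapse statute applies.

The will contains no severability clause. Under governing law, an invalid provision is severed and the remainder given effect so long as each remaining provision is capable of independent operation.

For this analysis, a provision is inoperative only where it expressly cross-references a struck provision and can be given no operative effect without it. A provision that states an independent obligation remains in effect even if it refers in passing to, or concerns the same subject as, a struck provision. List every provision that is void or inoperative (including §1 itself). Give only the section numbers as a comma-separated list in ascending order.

§1 is struck. §2 merely fixes the survivorship condition on §1; with §1 gone it has nothing to operate on and falls away. The only function of §3 is the priority direction for §1, so it cannot stand once §1 is removed. The only function of §4 is the alternative disposition for §1, so it cannot stand once §1 is removed. With no severability clause, the stated default rule severs what cannot stand and enforces each remaining provision that can operate on its own. That leaves §5, §6, §7, §8, and §9 in effect.

1, 2, 3, 4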